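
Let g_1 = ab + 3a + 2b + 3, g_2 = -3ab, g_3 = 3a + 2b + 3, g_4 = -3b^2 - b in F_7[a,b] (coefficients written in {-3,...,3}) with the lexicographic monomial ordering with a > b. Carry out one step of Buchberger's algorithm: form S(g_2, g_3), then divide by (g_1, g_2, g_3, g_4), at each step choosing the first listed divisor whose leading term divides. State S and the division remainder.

lcm(LM(g_2), LM(g_3)) = ab.
S = (lcm/LT(g_2))·g_2 − (lcm/LT(g_3))·g_3 = -3b^2 - b.
Reduce S modulo (g_1, g_2, g_3, g_4) in that order:
  leading term b^2: subtract (1)·g_4 from -3b^2 - b → 0
The remainder is 0, so this S-polynomial contributes no new basis element.

S(g_2, g_3) = -3b^2 - b; remainder on division = 0.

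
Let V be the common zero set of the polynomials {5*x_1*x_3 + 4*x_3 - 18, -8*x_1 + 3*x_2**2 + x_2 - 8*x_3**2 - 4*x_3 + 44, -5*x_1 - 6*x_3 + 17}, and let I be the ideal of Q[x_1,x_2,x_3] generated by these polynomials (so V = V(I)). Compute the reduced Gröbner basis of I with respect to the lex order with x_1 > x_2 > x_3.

G = {x_1 + 6/5*x_3 - 17/5, x_2**2 + 1/3*x_2 - 112/15*x_3 + 68/5, x_3**2 - 7/2*x_3 + 3}

f_1 = 5*x_1*x_3 + 4*x_3 - 18, LT = x_1*x_3.
f_2 = -8*x_1 + 3*x_2**2 + x_2 - 8*x_3**2 - 4*x_3 + 44, LT = x_1.
f_3 = -5*x_1 - 6*x_3 + 17, LT = x_1.

S(f_1,f_2): lcm = x_1*x_3. S = 3/8*x_2**2*x_3 + 1/8*x_2*x_3 - x_3**3 - 1/2*x_3**2 + 63/10*x_3 - 18/5.
  leading term x_2**2*x_3: no divisor's leading term divides it; move 3/8*x_2**2*x_3 to the remainder.
  leading term x_2*x_3: no divisor's leading term divides it; move 1/8*x_2*x_3 to the remainder.
  leading term x_3**3: no divisor's leading term divides it; move -x_3**3 to the remainder.
  leading term x_3**2: no divisor's leading term divides it; move -1/2*x_3**2 to the remainder.
  leading term x_3: no divisor's leading term divides it; move 63/10*x_3 to the remainder.
  leading term 1: no divisor's leading term divides it; move -18/5 to the remainder.
  remainder 3/8*x_2**2*x_3 + 1/8*x_2*x_3 - x_3**3 - 1/2*x_3**2 + 63/10*x_3 - 18/5 ≠ 0; add g_4 = 3/8*x_2**2*x_3 + 1/8*x_2*x_3 - x_3**3 - 1/2*x_3**2 + 63/10*x_3 - 18/5 to the basis.

S(f_1,f_3): lcm = x_1*x_3. S = -6/5*x_3**2 + 21/5*x_3 - 18/5.
  leading term x_3**2: no divisor's leading term divides it; move -6/5*x_3**2 to the remainder.
  leading term x_3: no divisor's leading term divides it; move 21/5*x_3 to the remainder.
  leading term 1: no divisor's leading term divides it; move -18/5 to the remainder.
  remainder -6/5*x_3**2 + 21/5*x_3 - 18/5 ≠ 0; add g_5 = -6/5*x_3**2 + 21/5*x_3 - 18/5 to the basis.

S(f_2,f_3): lcm = x_1. S = -3/8*x_2**2 - 1/8*x_2 + x_3**2 - 7/10*x_3 - 21/10.
  leading term x_2**2: no divisor's leading term divides it; move -3/8*x_2**2 to the remainder.
  leading term x_2: no divisor's leading term divides it; move -1/8*x_2 to the remainder.
  leading term x_3**2: subtract (-5/6)·g_5 from x_3**2 - 7/10*x_3 - 21/10 → 14/5*x_3 - 51/10
  leading term x_3: no divisor's leading term divides it; move 14/5*x_3 to the remainder.
  leading term 1: no divisor's leading term divides it; move -51/10 to the remainder.
  remainder -3/8*x_2**2 - 1/8*x_2 + 14/5*x_3 - 51/10 ≠ 0; add g_6 = -3/8*x_2**2 - 1/8*x_2 + 14/5*x_3 - 51/10 to the basis.

S(f_1,g_4): lcm = x_1*x_2**2*x_3. S = -1/3*x_1*x_2*x_3 + 8/3*x_1*x_3**3 + 4/3*x_1*x_3**2 - 84/5*x_1*x_3 + 48/5*x_1 + 4/5*x_2**2*x_3 - 18/5*x_2**2.
  leading term x_1*x_2*x_3: subtract (-1/15*x_2)·f_1 from -1/3*x_1*x_2*x_3 + 8/3*x_1*x_3**3 + 4/3*x_1*x_3**2 - 84/5*x_1*x_3 + 48/5*x_1 + 4/5*x_2**2*x_3 - 18/5*x_2**2 → 8/3*x_1*x_3**3 + 4/3*x_1*x_3**2 - 84/5*x_1*x_3 + 48/5*x_1 + 4/5*x_2**2*x_3 - 18/5*x_2**2 + 4/15*x_2*x_3 - 6/5*x_2
  leading term x_1*x_3**3: subtract (8/15*x_3**2)·f_1 from 8/3*x_1*x_3**3 + 4/3*x_1*x_3**2 - 84/5*x_1*x_3 + 48/5*x_1 + 4/5*x_2**2*x_3 - 18/5*x_2**2 + 4/15*x_2*x_3 - 6/5*x_2 → 4/3*x_1*x_3**2 - 84/5*x_1*x_3 + 48/5*x_1 + 4/5*x_2**2*x_3 - 18/5*x_2**2 + 4/15*x_2*x_3 - 6/5*x_2 - 32/15*x_3**3 + 48/5*x_3**2
  leading term x_1*x_3**2: subtract (4/15*x_3)·f_1 from 4/3*x_1*x_3**2 - 84/5*x_1*x_3 + 48/5*x_1 + 4/5*x_2**2*x_3 - 18/5*x_2**2 + 4/15*x_2*x_3 - 6/5*x_2 - 32/15*x_3**3 + 48/5*x_3**2 → -84/5*x_1*x_3 + 48/5*x_1 + 4/5*x_2**2*x_3 - 18/5*x_2**2 + 4/15*x_2*x_3 - 6/5*x_2 - 32/15*x_3**3 + 128/15*x_3**2 + 24/5*x_3
  leading term x_1*x_3: subtract (-84/25)·f_1 from -84/5*x_1*x_3 + 48/5*x_1 + 4/5*x_2**2*x_3 - 18/5*x_2**2 + 4/15*x_2*x_3 - 6/5*x_2 - 32/15*x_3**3 + 128/15*x_3**2 + 24/5*x_3 → 48/5*x_1 + 4/5*x_2**2*x_3 - 18/5*x_2**2 + 4/15*x_2*x_3 - 6/5*x_2 - 32/15*x_3**3 + 128/15*x_3**2 + 456/25*x_3 - 1512/25
  leading term x_1: subtract (-6/5)·f_2 from 48/5*x_1 + 4/5*x_2**2*x_3 - 18/5*x_2**2 + 4/15*x_2*x_3 - 6/5*x_2 - 32/15*x_3**3 + 128/15*x_3**2 + 456/25*x_3 - 1512/25 → 4/5*x_2**2*x_3 + 4/15*x_2*x_3 - 32/15*x_3**3 - 16/15*x_3**2 + 336/25*x_3 - 192/25
  leading term x_2**2*x_3: subtract (32/15)·g_4 from 4/5*x_2**2*x_3 + 4/15*x_2*x_3 - 32/15*x_3**3 - 16/15*x_3**2 + 336/25*x_3 - 192/25 → 0
  remainder 0.

S(f_2,g_4): leading monomials are coprime, so the S-polynomial reduces to 0 (Buchberger's first criterion).
S(f_3,g_4): leading monomials are coprime, so the S-polynomial reduces to 0 (Buchberger's first criterion).
S(f_1,g_5): lcm = x_1*x_3**2. S = 7/2*x_1*x_3 - 3*x_1 + 4/5*x_3**2 - 18/5*x_3.
  leading term x_1*x_3: subtract (7/10)·f_1 from 7/2*x_1*x_3 - 3*x_1 + 4/5*x_3**2 - 18/5*x_3 → -3*x_1 + 4/5*x_3**2 - 32/5*x_3 + 63/5
  leading term x_1: subtract (3/8)·f_2 from -3*x_1 + 4/5*x_3**2 - 32/5*x_3 + 63/5 → -9/8*x_2**2 - 3/8*x_2 + 19/5*x_3**2 - 49/10*x_3 - 39/10
  leading term x_2**2: subtract (3)·g_6 from -9/8*x_2**2 - 3/8*x_2 + 19/5*x_3**2 - 49/10*x_3 - 39/10 → 19/5*x_3**2 - 133/10*x_3 + 57/5
  leading term x_3**2: subtract (-19/6)·g_5 from 19/5*x_3**2 - 133/10*x_3 + 57/5 → 0
  remainder 0.

S(f_2,g_5): leading monomials are coprime, so the S-polynomial reduces to 0 (Buchberger's first criterion).
S(f_3,g_5): leading monomials are coprime, so the S-polynomial reduces to 0 (Buchberger's first criterion).
S(g_4,g_5): lcm = x_2**2*x_3**2. S = 7/2*x_2**2*x_3 - 3*x_2**2 + 1/3*x_2*x_3**2 - 8/3*x_3**4 - 4/3*x_3**3 + 84/5*x_3**2 - 48/5*x_3.
  leading term x_2**2*x_3: subtract (28/3)·g_4 from 7/2*x_2**2*x_3 - 3*x_2**2 + 1/3*x_2*x_3**2 - 8/3*x_3**4 - 4/3*x_3**3 + 84/5*x_3**2 - 48/5*x_3 → -3*x_2**2 + 1/3*x_2*x_3**2 - 7/6*x_2*x_3 - 8/3*x_3**4 + 8*x_3**3 + 322/15*x_3**2 - 342/5*x_3 + 168/5
  leading term x_2**2: subtract (8)·g_6 from -3*x_2**2 + 1/3*x_2*x_3**2 - 7/6*x_2*x_3 - 8/3*x_3**4 + 8*x_3**3 + 322/15*x_3**2 - 342/5*x_3 + 168/5 → 1/3*x_2*x_3**2 - 7/6*x_2*x_3 + x_2 - 8/3*x_3**4 + 8*x_3**3 + 322/15*x_3**2 - 454/5*x_3 + 372/5
  leading term x_2*x_3**2: subtract (-5/18*x_2)·g_5 from 1/3*x_2*x_3**2 - 7/6*x_2*x_3 + x_2 - 8/3*x_3**4 + 8*x_3**3 + 322/15*x_3**2 - 454/5*x_3 + 372/5 → -8/3*x_3**4 + 8*x_3**3 + 322/15*x_3**2 - 454/5*x_3 + 372/5
  leading term x_3**4: subtract (20/9*x_3**2)·g_5 from -8/3*x_3**4 + 8*x_3**3 + 322/15*x_3**2 - 454/5*x_3 + 372/5 → -4/3*x_3**3 + 442/15*x_3**2 - 454/5*x_3 + 372/5
  leading term x_3**3: subtract (10/9*x_3)·g_5 from -4/3*x_3**3 + 442/15*x_3**2 - 454/5*x_3 + 372/5 → 124/5*x_3**2 - 434/5*x_3 + 372/5
  leading term x_3**2: subtract (-62/3)·g_5 from 124/5*x_3**2 - 434/5*x_3 + 372/5 → 0
  remainder 0.

S(f_1,g_6): leading monomials are coprime, so the S-polynomial reduces to 0 (Buchberger's first criterion).
S(f_2,g_6): leading monomials are coprime, so the S-polynomial reduces to 0 (Buchberger's first criterion).
S(f_3,g_6): leading monomials are coprime, so the S-polynomial reduces to 0 (Buchberger's first criterion).
S(g_4,g_6): lcm = x_2**2*x_3. S = -8/3*x_3**3 + 92/15*x_3**2 + 16/5*x_3 - 48/5.
  leading term x_3**3: subtract (20/9*x_3)·g_5 from -8/3*x_3**3 + 92/15*x_3**2 + 16/5*x_3 - 48/5 → -16/5*x_3**2 + 56/5*x_3 - 48/5
  leading term x_3**2: subtract (8/3)·g_5 from -16/5*x_3**2 + 56/5*x_3 - 48/5 → 0
  remainder 0.

S(g_5,g_6): leading monomials are coprime, so the S-polynomial reduces to 0 (Buchberger's first criterion).
Every S-polynomial of the final basis reduces to 0, so we have a Gröbner basis.
Inter-reduce: drop elements whose leading term is divisible by another's, tail-reduce, and make monic.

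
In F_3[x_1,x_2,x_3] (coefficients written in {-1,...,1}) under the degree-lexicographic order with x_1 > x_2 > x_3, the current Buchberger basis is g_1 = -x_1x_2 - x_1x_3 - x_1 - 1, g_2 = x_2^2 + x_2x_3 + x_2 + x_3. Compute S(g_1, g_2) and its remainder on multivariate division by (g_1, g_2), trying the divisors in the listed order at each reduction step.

S(g_1, g_2) = -x_1x_3 + x_2; remainder on division = -x_1x_3 + x_2.

lcm(LM(g_1), LM(g_2)) = x_1x_2^2.
S = (lcm/LT(g_1))·g_1 − (lcm/LT(g_2))·g_2 = -x_1x_3 + x_2.
Reduce S modulo (g_1, g_2) in that order:
  leading term x_1x_3: no divisor's leading term divides it; move -x_1x_3 to the remainder.
  leading term x_2: no divisor's leading term divides it; move x_2 to the remainder.
The remainder -x_1x_3 + x_2 is nonzero, so it would be added as the next basis element.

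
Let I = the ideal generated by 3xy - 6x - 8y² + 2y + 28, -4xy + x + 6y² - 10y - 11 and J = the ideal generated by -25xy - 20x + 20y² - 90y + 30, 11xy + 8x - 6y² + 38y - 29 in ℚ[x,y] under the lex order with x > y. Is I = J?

No, the ideals differ.

Two ideals are equal iff their reduced Gröbner bases coincide (the reduced basis is unique for a fixed ordering).
Buchberger on the first generating set:
f_1 = 3xy - 6x - 8y² + 2y + 28, LT = xy.
f_2 = -4xy + x + 6y² - 10y - 11, LT = xy.

S(f_1,f_2): lcm = xy. S = -7/4x - 7/6y² - 11/6y + 79/12.
  reduce S modulo (f_1, f_2):
  remainder -7/4x - 7/6y² - 11/6y + 79/12 ≠ 0; add g_3 = -7/4x - 7/6y² - 11/6y + 79/12 to the basis.

S(f_1,g_3): lcm = xy. S = -2x - ⅔y³ - 26/7y² + 31/7y + 28/3.
  reduce S modulo (f_1, f_2, g_3):
  remainder -⅔y³ - 50/21y² + 137/21y + 38/21 ≠ 0; add g_4 = -⅔y³ - 50/21y² + 137/21y + 38/21 to the basis.

The other S-polynomials (S(f_2,g_3), S(f_1,g_4), S(f_2,g_4), S(g_3,g_4)) all reduce to 0 modulo the current basis, so we have a Gröbner basis.
Inter-reduce: drop elements whose leading term is divisible by another's, tail-reduce, and make monic.
Reduced Gröbner basis: {x + ⅔y² + 22/21y - 79/21, y³ + 25/7y² - 137/14y - 19/7}.

Buchberger on the second generating set:
h_1 = -25xy - 20x + 20y² - 90y + 30, LT = xy.
h_2 = 11xy + 8x - 6y² + 38y - 29, LT = xy.

S(h_1,h_2): lcm = xy. S = 4/55x - 14/55y² + 8/55y + 79/55.
  reduce S modulo (h_1, h_2):
  remainder 4/55x - 14/55y² + 8/55y + 79/55 ≠ 0; add k_3 = 4/55x - 14/55y² + 8/55y + 79/55 to the basis.

S(h_1,k_3): lcm = xy. S = ⅘x + 7/2y³ - 14/5y² - 323/20y - 6/5.
  reduce S modulo (h_1, h_2, k_3):
  remainder 7/2y³ - 71/4y - 17 ≠ 0; add k_4 = 7/2y³ - 71/4y - 17 to the basis.

The other S-polynomials (S(h_2,k_3), S(h_1,k_4), S(h_2,k_4), S(k_3,k_4)) all reduce to 0 modulo the current basis, so we have a Gröbner basis.
Inter-reduce: drop elements whose leading term is divisible by another's, tail-reduce, and make monic.
Reduced Gröbner basis: {x - 7/2y² + 2y + 79/4, y³ - 71/14y - 34/7}.

The bases are distinct; the ideals are different.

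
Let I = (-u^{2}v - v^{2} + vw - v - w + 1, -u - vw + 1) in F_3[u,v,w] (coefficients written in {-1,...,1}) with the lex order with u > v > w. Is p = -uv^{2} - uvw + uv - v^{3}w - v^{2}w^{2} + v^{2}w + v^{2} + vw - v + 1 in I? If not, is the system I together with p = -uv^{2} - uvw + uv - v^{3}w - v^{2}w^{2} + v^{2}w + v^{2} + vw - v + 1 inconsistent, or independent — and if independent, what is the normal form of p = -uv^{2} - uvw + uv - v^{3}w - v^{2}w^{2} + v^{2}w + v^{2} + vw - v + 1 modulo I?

First compute the reduced Gröbner basis of I by Buchberger's algorithm.
f_1 = -u^{2}v - v^{2} + vw - v - w + 1, LT = u^{2}v.
f_2 = -u - vw + 1, LT = u.

S(f_1,f_2): lcm = u^{2}v. S = -uv^{2}w + uv + v^{2} - vw + v + w - 1.
  leading term uv^{2}w: subtract (v^{2}w)·f_2 from -uv^{2}w + uv + v^{2} - vw + v + w - 1 → uv + v^{3}w^{2} - v^{2}w + v^{2} - vw + v + w - 1
  leading term uv: subtract (-v)·f_2 from uv + v^{3}w^{2} - v^{2}w + v^{2} - vw + v + w - 1 → v^{3}w^{2} + v^{2}w + v^{2} - vw - v + w - 1
  leading term v^{3}w^{2}: no divisor's leading term divides it; move v^{3}w^{2} to the remainder.
  leading term v^{2}w: no divisor's leading term divides it; move v^{2}w to the remainder.
  leading term v^{2}: no divisor's leading term divides it; move v^{2} to the remainder.
  leading term vw: no divisor's leading term divides it; move -vw to the remainder.
  leading term v: no divisor's leading term divides it; move -v to the remainder.
  leading term w: no divisor's leading term divides it; move w to the remainder.
  leading term 1: no divisor's leading term divides it; move -1 to the remainder.
  remainder v^{3}w^{2} + v^{2}w + v^{2} - vw - v + w - 1 ≠ 0; add h_3 = v^{3}w^{2} + v^{2}w + v^{2} - vw - v + w - 1 to the basis.

The other S-polynomials (S(f_1,h_3), S(f_2,h_3)) all reduce to 0 modulo the current basis, so we have a Gröbner basis.
Inter-reduce: drop elements whose leading term is divisible by another's, tail-reduce, and make monic.
Reduced Gröbner basis: {u + vw - 1, v^{3}w^{2} + v^{2}w + v^{2} - vw - v + w - 1}.
Label its elements g_1 = u + vw - 1, g_2 = v^{3}w^{2} + v^{2}w + v^{2} - vw - v + w - 1.

Reduce p = -uv^{2} - uvw + uv - v^{3}w - v^{2}w^{2} + v^{2}w + v^{2} + vw - v + 1 modulo G:
  leading term uv^{2}: subtract (-v^{2})·g_1 from -uv^{2} - uvw + uv - v^{3}w - v^{2}w^{2} + v^{2}w + v^{2} + vw - v + 1 → -uvw + uv - v^{2}w^{2} + v^{2}w + vw - v + 1
  leading term uvw: subtract (-vw)·g_1 from -uvw + uv - v^{2}w^{2} + v^{2}w + vw - v + 1 → uv + v^{2}w - v + 1
  leading term uv: subtract (v)·g_1 from uv + v^{2}w - v + 1 → 1
  leading term 1: no divisor's leading term divides it; move 1 to the remainder.
  normal form = 1.
The normal form is nonzero, so p ∉ I. Since p minus its normal form lies in I, I + (p) = I + (r) where r = 1; decide whether this ideal is the whole ring.
Here r = 1 is a nonzero constant, hence a unit: 1 ∈ I + (p), the Gröbner basis of I + (p) is {1}, and the enlarged system has no common solution — adjoining p is inconsistent.

Adjoining -uv^{2} - uvw + uv - v^{3}w - v^{2}w^{2} + v^{2}w + v^{2} + vw - v + 1 makes the ideal the whole ring: the system is inconsistent.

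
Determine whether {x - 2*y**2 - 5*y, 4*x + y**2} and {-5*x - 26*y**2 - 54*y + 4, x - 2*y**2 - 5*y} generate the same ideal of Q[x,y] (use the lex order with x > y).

No, the ideals differ.

For a fixed monomial order, each ideal has a unique reduced Gröbner basis; comparing bases decides equality.
Buchberger on the first generating set:
f_1 = x - 2*y**2 - 5*y, LT = x.
f_2 = 4*x + y**2, LT = x.

S(f_1,f_2): lcm = x. S = -9/4*y**2 - 5*y.
  leading term y**2: no divisor's leading term divides it; move -9/4*y**2 to the remainder.
  leading term y: no divisor's leading term divides it; move -5*y to the remainder.
  remainder -9/4*y**2 - 5*y ≠ 0; add g_3 = -9/4*y**2 - 5*y to the basis.

The other S-polynomials (S(f_1,g_3), S(f_2,g_3)) all reduce to 0 modulo the current basis, so we have a Gröbner basis.
Inter-reduce: drop elements whose leading term is divisible by another's, tail-reduce, and make monic.
Reduced Gröbner basis: {x - 5/9*y, y**2 + 20/9*y}.

Buchberger on the second generating set:
h_1 = -5*x - 26*y**2 - 54*y + 4, LT = x.
h_2 = x - 2*y**2 - 5*y, LT = x.

S(h_1,h_2): lcm = x. S = 36/5*y**2 + 79/5*y - 4/5.
  leading term y**2: no divisor's leading term divides it; move 36/5*y**2 to the remainder.
  leading term y: no divisor's leading term divides it; move 79/5*y to the remainder.
  leading term 1: no divisor's leading term divides it; move -4/5 to the remainder.
  remainder 36/5*y**2 + 79/5*y - 4/5 ≠ 0; add k_3 = 36/5*y**2 + 79/5*y - 4/5 to the basis.

The other S-polynomials (S(h_1,k_3), S(h_2,k_3)) all reduce to 0 modulo the current basis, so we have a Gröbner basis.
Inter-reduce: drop elements whose leading term is divisible by another's, tail-reduce, and make monic.
Reduced Gröbner basis: {x - 11/18*y - 2/9, y**2 + 79/36*y - 1/9}.

Since the reduced bases disagree, the two ideals are not the same.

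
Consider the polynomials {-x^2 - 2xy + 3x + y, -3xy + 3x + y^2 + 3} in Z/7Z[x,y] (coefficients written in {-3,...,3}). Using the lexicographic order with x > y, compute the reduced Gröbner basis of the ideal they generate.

G = {x - 2y^2 - y - 2, y^3 - 3y^2 - 3y + 2}

This is the nonlinear analogue of row-reducing a linear system.

f_1 = -x^2 - 2xy + 3x + y, LT = x^2.
f_2 = -3xy + 3x + y^2 + 3, LT = xy.

S(f_1,f_2): lcm = x^2y. S = x^2 - 3xy + x - y^2.
  leading term x^2: subtract (-1)·f_1 from x^2 - 3xy + x - y^2 → 2xy - 3x - y^2 + y
  leading term xy: subtract (-3)·f_2 from 2xy - 3x - y^2 + y → -x + 2y^2 + y + 2
  leading term x: no divisor's leading term divides it; move -x to the remainder.
  leading term y^2: no divisor's leading term divides it; move 2y^2 to the remainder.
  leading term y: no divisor's leading term divides it; move y to the remainder.
  leading term 1: no divisor's leading term divides it; move 2 to the remainder.
  remainder -x + 2y^2 + y + 2 ≠ 0; add g_3 = -x + 2y^2 + y + 2 to the basis.

S(f_1,g_3): lcm = x^2. S = 2xy^2 + 3xy - x - y.
  leading term xy^2: subtract (-3y)·f_2 from 2xy^2 + 3xy - x - y → -2xy - x + 3y^3 + y
  leading term xy: subtract (3)·f_2 from -2xy - x + 3y^3 + y → -3x + 3y^3 - 3y^2 + y - 2
  leading term x: subtract (3)·g_3 from -3x + 3y^3 - 3y^2 + y - 2 → 3y^3 - 2y^2 - 2y - 1
  leading term y^3: no divisor's leading term divides it; move 3y^3 to the remainder.
  leading term y^2: no divisor's leading term divides it; move -2y^2 to the remainder.
  leading term y: no divisor's leading term divides it; move -2y to the remainder.
  leading term 1: no divisor's leading term divides it; move -1 to the remainder.
  remainder 3y^3 - 2y^2 - 2y - 1 ≠ 0; add g_4 = 3y^3 - 2y^2 - 2y - 1 to the basis.

The other S-polynomials (S(f_2,g_3), S(f_1,g_4), S(f_2,g_4), S(g_3,g_4)) all reduce to 0 modulo the current basis, so we have a Gröbner basis.
Inter-reduce: drop elements whose leading term is divisible by another's, tail-reduce, and make monic.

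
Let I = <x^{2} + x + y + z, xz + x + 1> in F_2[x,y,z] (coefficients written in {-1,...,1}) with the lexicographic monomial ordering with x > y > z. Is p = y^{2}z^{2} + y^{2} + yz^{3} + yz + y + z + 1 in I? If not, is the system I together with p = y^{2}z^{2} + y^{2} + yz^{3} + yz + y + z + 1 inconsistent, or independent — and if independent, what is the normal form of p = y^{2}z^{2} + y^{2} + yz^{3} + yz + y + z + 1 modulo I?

y^{2}z^{2} + y^{2} + yz^{3} + yz + y + z + 1 is independent of I; its normal form modulo I is yz + y + z + 1.

First compute the reduced Gröbner basis of I by Buchberger's algorithm.
f_1 = x^{2} + x + y + z, LT = x^{2}.
f_2 = xz + x + 1, LT = xz.

S(f_1,f_2): lcm = x^{2}z. S = x^{2} + xz + x + yz + z^{2}.
  leading term x^{2}: subtract (1)·f_1 from x^{2} + xz + x + yz + z^{2} → xz + yz + y + z^{2} + z
  leading term xz: subtract (1)·f_2 from xz + yz + y + z^{2} + z → x + yz + y + z^{2} + z + 1
  leading term x: no divisor's leading term divides it; move x to the remainder.
  leading term yz: no divisor's leading term divides it; move yz to the remainder.
  leading term y: no divisor's leading term divides it; move y to the remainder.
  leading term z^{2}: no divisor's leading term divides it; move z^{2} to the remainder.
  leading term z: no divisor's leading term divides it; move z to the remainder.
  leading term 1: no divisor's leading term divides it; move 1 to the remainder.
  remainder x + yz + y + z^{2} + z + 1 ≠ 0; add h_3 = x + yz + y + z^{2} + z + 1 to the basis.

S(f_1,h_3): lcm = x^{2}. S = xyz + xy + xz^{2} + xz + y + z.
  leading term xyz: subtract (y)·f_2 from xyz + xy + xz^{2} + xz + y + z → xz^{2} + xz + z
  leading term xz^{2}: subtract (z)·f_2 from xz^{2} + xz + z → 0
  remainder 0.

S(f_2,h_3): lcm = xz. S = x + yz^{2} + yz + z^{3} + z^{2} + z + 1.
  leading term x: subtract (1)·h_3 from x + yz^{2} + yz + z^{3} + z^{2} + z + 1 → yz^{2} + y + z^{3}
  leading term yz^{2}: no divisor's leading term divides it; move yz^{2} to the remainder.
  leading term y: no divisor's leading term divides it; move y to the remainder.
  leading term z^{3}: no divisor's leading term divides it; move z^{3} to the remainder.
  remainder yz^{2} + y + z^{3} ≠ 0; add h_4 = yz^{2} + y + z^{3} to the basis.

S(f_1,h_4): leading monomials are coprime, so the S-polynomial reduces to 0 (Buchberger's first criterion).
S(f_2,h_4): lcm = xyz^{2}. S = xyz + xy + xz^{3} + yz.
  leading term xyz: subtract (y)·f_2 from xyz + xy + xz^{3} + yz → xz^{3} + yz + y
  leading term xz^{3}: subtract (z^{2})·f_2 from xz^{3} + yz + y → xz^{2} + yz + y + z^{2}
  leading term xz^{2}: subtract (z)·f_2 from xz^{2} + yz + y + z^{2} → xz + yz + y + z^{2} + z
  leading term xz: subtract (1)·f_2 from xz + yz + y + z^{2} + z → x + yz + y + z^{2} + z + 1
  leading term x: subtract (1)·h_3 from x + yz + y + z^{2} + z + 1 → 0
  remainder 0.

S(h_3,h_4): leading monomials are coprime, so the S-polynomial reduces to 0 (Buchberger's first criterion).
Every S-polynomial of the final basis reduces to 0, so we have a Gröbner basis.
Inter-reduce: drop elements whose leading term is divisible by another's, tail-reduce, and make monic.
Reduced Gröbner basis: {x + yz + y + z^{2} + z + 1, yz^{2} + y + z^{3}}.
Label its elements g_1 = x + yz + y + z^{2} + z + 1, g_2 = yz^{2} + y + z^{3}.

Reduce p = y^{2}z^{2} + y^{2} + yz^{3} + yz + y + z + 1 modulo G:
  leading term y^{2}z^{2}: subtract (y)·g_2 from y^{2}z^{2} + y^{2} + yz^{3} + yz + y + z + 1 → yz + y + z + 1
  leading term yz: no divisor's leading term divides it; move yz to the remainder.
  leading term y: no divisor's leading term divides it; move y to the remainder.
  leading term z: no divisor's leading term divides it; move z to the remainder.
  leading term 1: no divisor's leading term divides it; move 1 to the remainder.
  normal form = yz + y + z + 1.
The normal form is nonzero, so p ∉ I. Since p minus its normal form lies in I, I + (p) = I + (r) where r = yz + y + z + 1; decide whether this ideal is the whole ring.
Run Buchberger on G together with r (pairs among the g_i already reduce to 0 since G is a Gröbner basis):
g_1 = x + yz + y + z^{2} + z + 1, LT = x.
g_2 = yz^{2} + y + z^{3}, LT = yz^{2}.
r = yz + y + z + 1, LT = yz.

S(g_1,g_2): leading monomials are coprime, so the S-polynomial reduces to 0 (Buchberger's first criterion).
S(g_1,r): leading monomials are coprime, so the S-polynomial reduces to 0 (Buchberger's first criterion).
S(g_2,r): lcm = yz^{2}. S = yz + y + z^{3} + z^{2} + z.
  leading term yz: subtract (1)·r from yz + y + z^{3} + z^{2} + z → z^{3} + z^{2} + 1
  leading term z^{3}: no divisor's leading term divides it; move z^{3} to the remainder.
  leading term z^{2}: no divisor's leading term divides it; move z^{2} to the remainder.
  leading term 1: no divisor's leading term divides it; move 1 to the remainder.
  remainder z^{3} + z^{2} + 1 ≠ 0; add m_4 = z^{3} + z^{2} + 1 to the basis.

S(g_1,m_4): leading monomials are coprime, so the S-polynomial reduces to 0 (Buchberger's first criterion).
S(g_2,m_4): lcm = yz^{3}. S = yz^{2} + yz + y + z^{4}.
  leading term yz^{2}: subtract (1)·g_2 from yz^{2} + yz + y + z^{4} → yz + z^{4} + z^{3}
  leading term yz: subtract (1)·r from yz + z^{4} + z^{3} → y + z^{4} + z^{3} + z + 1
  leading term y: no divisor's leading term divides it; move y to the remainder.
  leading term z^{4}: subtract (z)·m_4 from z^{4} + z^{3} + z + 1 → 1
  leading term 1: no divisor's leading term divides it; move 1 to the remainder.
  remainder y + 1 ≠ 0; add m_5 = y + 1 to the basis.

S(r,m_4): lcm = yz^{3}. S = y + z^{3} + z^{2}.
  leading term y: subtract (1)·m_5 from y + z^{3} + z^{2} → z^{3} + z^{2} + 1
  leading term z^{3}: subtract (1)·m_4 from z^{3} + z^{2} + 1 → 0
  remainder 0.

S(g_1,m_5): leading monomials are coprime, so the S-polynomial reduces to 0 (Buchberger's first criterion).
S(g_2,m_5): lcm = yz^{2}. S = y + z^{3} + z^{2}.
  leading term y: subtract (1)·m_5 from y + z^{3} + z^{2} → z^{3} + z^{2} + 1
  leading term z^{3}: subtract (1)·m_4 from z^{3} + z^{2} + 1 → 0
  remainder 0.

S(r,m_5): lcm = yz. S = y + 1.
  leading term y: subtract (1)·m_5 from y + 1 → 0
  remainder 0.

S(m_4,m_5): leading monomials are coprime, so the S-polynomial reduces to 0 (Buchberger's first criterion).
Every S-polynomial of the final basis reduces to 0, so we have a Gröbner basis.
Inter-reduce: drop elements whose leading term is divisible by another's, tail-reduce, and make monic.
Reduced Gröbner basis: {x + z^{2}, y + 1, z^{3} + z^{2} + 1}.
The reduced Gröbner basis of I + (p) is {x + z^{2}, y + 1, z^{3} + z^{2} + 1} ≠ {1}, a proper ideal, so the enlarged system stays consistent: p is independent of I, with normal form yz + y + z + 1.

Ideal membership is decidable via reduction modulo a Gröbner basis.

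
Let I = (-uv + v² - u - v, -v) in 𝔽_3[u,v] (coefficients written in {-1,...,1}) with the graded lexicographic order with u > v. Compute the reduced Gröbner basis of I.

f_1 = -uv + v² - u - v, LT = uv.
f_2 = -v, LT = v.

S(f_1,f_2): lcm = uv. S = -v² + u + v.
  leading term v²: subtract (v)·f_2 from -v² + u + v → u + v
  leading term u: no divisor's leading term divides it; move u to the remainder.
  leading term v: subtract (-1)·f_2 from v → 0
  remainder u ≠ 0; add g_3 = u to the basis.

The other S-polynomials (S(f_1,g_3), S(f_2,g_3)) all reduce to 0 modulo the current basis, so we have a Gröbner basis.
Inter-reduce: drop elements whose leading term is divisible by another's, tail-reduce, and make monic.

G = {u, v}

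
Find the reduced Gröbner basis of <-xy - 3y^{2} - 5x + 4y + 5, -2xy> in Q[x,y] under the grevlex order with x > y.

Buchberger's algorithm terminates because the ascending chain of leading-term ideals stabilizes.

f_1 = -xy - 3y^{2} - 5x + 4y + 5, LT = xy.
f_2 = -2xy, LT = xy.

S(f_1,f_2): lcm = xy. S = 3y^{2} + 5x - 4y - 5.
  leading term y^{2}: no divisor's leading term divides it; move 3y^{2} to the remainder.
  leading term x: no divisor's leading term divides it; move 5x to the remainder.
  leading term y: no divisor's leading term divides it; move -4y to the remainder.
  leading term 1: no divisor's leading term divides it; move -5 to the remainder.
  remainder 3y^{2} + 5x - 4y - 5 ≠ 0; add g_3 = 3y^{2} + 5x - 4y - 5 to the basis.

S(f_1,g_3): lcm = xy^{2}. S = 3y^{3} - \tfrac{5}{3}x^{2} + \tfrac{19}{3}xy - 4y^{2} + \tfrac{5}{3}x - 5y.
  leading term y^{3}: subtract (y)·g_3 from 3y^{3} - \tfrac{5}{3}x^{2} + \tfrac{19}{3}xy - 4y^{2} + \tfrac{5}{3}x - 5y → -\tfrac{5}{3}x^{2} + \tfrac{4}{3}xy + \tfrac{5}{3}x
  leading term x^{2}: no divisor's leading term divides it; move -\tfrac{5}{3}x^{2} to the remainder.
  leading term xy: subtract (-\tfrac{4}{3})·f_1 from \tfrac{4}{3}xy + \tfrac{5}{3}x → -4y^{2} - 5x + \tfrac{16}{3}y + \tfrac{20}{3}
  leading term y^{2}: subtract (-\tfrac{4}{3})·g_3 from -4y^{2} - 5x + \tfrac{16}{3}y + \tfrac{20}{3} → \tfrac{5}{3}x
  leading term x: no divisor's leading term divides it; move \tfrac{5}{3}x to the remainder.
  remainder -\tfrac{5}{3}x^{2} + \tfrac{5}{3}x ≠ 0; add g_4 = -\tfrac{5}{3}x^{2} + \tfrac{5}{3}x to the basis.

The other S-polynomials (S(f_2,g_3), S(f_1,g_4), S(f_2,g_4), S(g_3,g_4)) all reduce to 0 modulo the current basis, so we have a Gröbner basis.
Inter-reduce: drop elements whose leading term is divisible by another's, tail-reduce, and make monic.

G = {x^{2} - x, xy, y^{2} + \tfrac{5}{3}x - \tfrac{4}{3}y - \tfrac{5}{3}}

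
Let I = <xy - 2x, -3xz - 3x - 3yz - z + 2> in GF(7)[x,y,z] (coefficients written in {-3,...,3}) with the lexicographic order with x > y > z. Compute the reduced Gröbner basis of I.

Buchberger's algorithm terminates because the ascending chain of leading-term ideals stabilizes.

f_1 = xy - 2x, LT = xy.
f_2 = -3xz - 3x - 3yz - z + 2, LT = xz.

S(f_1,f_2): lcm = xyz. S = -xy - 2xz - y^2z + 2yz + 3y.
  leading term xy: subtract (-1)·f_1 from -xy - 2xz - y^2z + 2yz + 3y → -2xz - 2x - y^2z + 2yz + 3y
  leading term xz: subtract (3)·f_2 from -2xz - 2x - y^2z + 2yz + 3y → -y^2z - 3yz + 3y + 3z + 1
  leading term y^2z: no divisor's leading term divides it; move -y^2z to the remainder.
  leading term yz: no divisor's leading term divides it; move -3yz to the remainder.
  leading term y: no divisor's leading term divides it; move 3y to the remainder.
  leading term z: no divisor's leading term divides it; move 3z to the remainder.
  leading term 1: no divisor's leading term divides it; move 1 to the remainder.
  remainder -y^2z - 3yz + 3y + 3z + 1 ≠ 0; add g_3 = -y^2z - 3yz + 3y + 3z + 1 to the basis.

The other S-polynomials (S(f_1,g_3), S(f_2,g_3)) all reduce to 0 modulo the current basis, so we have a Gröbner basis.

G = {xy - 2x, xz + x + yz - 2z - 3, y^2z + 3yz - 3y - 3z - 1}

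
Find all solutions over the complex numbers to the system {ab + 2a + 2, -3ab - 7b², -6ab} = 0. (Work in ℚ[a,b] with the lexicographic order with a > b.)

{(-1, 0)}

Compute a lex Gröbner basis by Buchberger's algorithm.
f_1 = ab + 2a + 2, LT = ab.
f_2 = -3ab - 7b², LT = ab.
f_3 = -6ab, LT = ab.

S(f_1,f_2): lcm = ab. S = 2a - 7/3b² + 2.
  leading term a: no divisor's leading term divides it; move 2a to the remainder.
  leading term b²: no divisor's leading term divides it; move -7/3b² to the remainder.
  leading term 1: no divisor's leading term divides it; move 2 to the remainder.
  remainder 2a - 7/3b² + 2 ≠ 0; add h_4 = 2a - 7/3b² + 2 to the basis.

S(f_1,f_3): lcm = ab. S = 2a + 2.
  leading term a: subtract (1)·h_4 from 2a + 2 → 7/3b²
  leading term b²: no divisor's leading term divides it; move 7/3b² to the remainder.
  remainder 7/3b² ≠ 0; add h_5 = 7/3b² to the basis.

S(f_1,h_4): lcm = ab. S = 2a + 7/6b³ - b + 2.
  leading term a: subtract (1)·h_4 from 2a + 7/6b³ - b + 2 → 7/6b³ + 7/3b² - b
  leading term b³: subtract (½b)·h_5 from 7/6b³ + 7/3b² - b → 7/3b² - b
  leading term b²: subtract (1)·h_5 from 7/3b² - b → -b
  leading term b: no divisor's leading term divides it; move -b to the remainder.
  remainder -b ≠ 0; add h_6 = -b to the basis.

The other S-polynomials (S(f_2,f_3), S(f_2,h_4), S(f_3,h_4), S(f_1,h_5), S(f_2,h_5), S(f_3,h_5), S(h_4,h_5), S(f_1,h_6), S(f_2,h_6), S(f_3,h_6), S(h_4,h_6), S(h_5,h_6)) all reduce to 0 modulo the current basis, so we have a Gröbner basis.
Inter-reduce: drop elements whose leading term is divisible by another's, tail-reduce, and make monic.
Reduced Gröbner basis: {a + 1, b}.

Since the basis is lex-ordered, b is univariate in b. Its roots are {0}. Back-substituting each root into the other basis elements fixes the other coordinates.
  b = 0: the earlier basis element becomes a + 1 = 0, giving a = -1 — point (-1, 0).
Check: every point annihilates each of the original generators.
A lex Gröbner basis triangularizes the system, enabling back-substitution.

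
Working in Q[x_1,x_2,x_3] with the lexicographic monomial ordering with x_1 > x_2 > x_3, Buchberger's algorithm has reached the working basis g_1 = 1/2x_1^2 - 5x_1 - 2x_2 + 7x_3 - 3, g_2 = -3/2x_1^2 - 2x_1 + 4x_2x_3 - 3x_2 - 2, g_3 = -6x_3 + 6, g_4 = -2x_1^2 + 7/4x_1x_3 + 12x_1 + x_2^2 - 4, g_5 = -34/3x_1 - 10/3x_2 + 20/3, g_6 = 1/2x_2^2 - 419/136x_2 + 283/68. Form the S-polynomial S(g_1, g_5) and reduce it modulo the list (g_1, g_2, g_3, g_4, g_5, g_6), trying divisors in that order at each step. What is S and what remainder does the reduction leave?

lcm(LM(g_1), LM(g_5)) = x_1^2.
S = (lcm/LT(g_1))·g_1 − (lcm/LT(g_5))·g_5 = -5/17x_1x_2 - 160/17x_1 - 4x_2 + 14x_3 - 6.
Reduce S modulo (g_1, g_2, g_3, g_4, g_5, g_6) in that order:
  leading term x_1x_2: subtract (15/578x_2)·g_5 from -5/17x_1x_2 - 160/17x_1 - 4x_2 + 14x_3 - 6 → -160/17x_1 + 25/289x_2^2 - 1206/289x_2 + 14x_3 - 6
  leading term x_1: subtract (240/289)·g_5 from -160/17x_1 + 25/289x_2^2 - 1206/289x_2 + 14x_3 - 6 → 25/289x_2^2 - 406/289x_2 + 14x_3 - 3334/289
  leading term x_2^2: subtract (50/289)·g_6 from 25/289x_2^2 - 406/289x_2 + 14x_3 - 3334/289 → -17133/19652x_2 + 14x_3 - 120431/9826
  leading term x_2: no divisor's leading term divides it; move -17133/19652x_2 to the remainder.
  leading term x_3: subtract (-7/3)·g_3 from 14x_3 - 120431/9826 → 17133/9826
  leading term 1: no divisor's leading term divides it; move 17133/9826 to the remainder.
The remainder -17133/19652x_2 + 17133/9826 is nonzero, so it would be added as the next basis element.

S(g_1, g_5) = -5/17x_1x_2 - 160/17x_1 - 4x_2 + 14x_3 - 6; remainder on division = -17133/19652x_2 + 17133/9826.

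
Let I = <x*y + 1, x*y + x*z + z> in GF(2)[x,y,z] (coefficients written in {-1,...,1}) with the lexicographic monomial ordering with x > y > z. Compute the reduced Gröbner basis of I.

f_1 = x*y + 1, LT = x*y.
f_2 = x*y + x*z + z, LT = x*y.

S(f_1,f_2): lcm = x*y. S = x*z + z + 1.
  leading term x*z: no divisor's leading term divides it; move x*z to the remainder.
  leading term z: no divisor's leading term divides it; move z to the remainder.
  leading term 1: no divisor's leading term divides it; move 1 to the remainder.
  remainder x*z + z + 1 ≠ 0; add g_3 = x*z + z + 1 to the basis.

S(f_1,g_3): lcm = x*y*z. S = y*z + y + z.
  leading term y*z: no divisor's leading term divides it; move y*z to the remainder.
  leading term y: no divisor's leading term divides it; move y to the remainder.
  leading term z: no divisor's leading term divides it; move z to the remainder.
  remainder y*z + y + z ≠ 0; add g_4 = y*z + y + z to the basis.

The other S-polynomials (S(f_2,g_3), S(f_1,g_4), S(f_2,g_4), S(g_3,g_4)) all reduce to 0 modulo the current basis, so we have a Gröbner basis.
Inter-reduce: drop elements whose leading term is divisible by another's, tail-reduce, and make monic.

G = {x*y + 1, x*z + z + 1, y*z + y + z}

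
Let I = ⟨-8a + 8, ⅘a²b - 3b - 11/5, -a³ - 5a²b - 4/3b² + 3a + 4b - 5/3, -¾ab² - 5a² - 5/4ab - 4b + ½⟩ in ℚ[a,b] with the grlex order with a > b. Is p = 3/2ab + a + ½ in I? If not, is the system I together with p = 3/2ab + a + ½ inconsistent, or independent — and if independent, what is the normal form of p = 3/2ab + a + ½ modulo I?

First compute the reduced Gröbner basis of I by Buchberger's algorithm.
f_1 = -8a + 8, LT = a.
f_2 = ⅘a²b - 3b - 11/5, LT = a²b.
f_3 = -a³ - 5a²b - 4/3b² + 3a + 4b - 5/3, LT = a³.
f_4 = -¾ab² - 5a² - 5/4ab - 4b + ½, LT = ab².

S(f_1,f_2): lcm = a²b. S = -ab + 15/4b + 11/4.
  leading term ab: subtract (⅛b)·f_1 from -ab + 15/4b + 11/4 → 11/4b + 11/4
  leading term b: no divisor's leading term divides it; move 11/4b to the remainder.
  leading term 1: no divisor's leading term divides it; move 11/4 to the remainder.
  remainder 11/4b + 11/4 ≠ 0; add h_5 = 11/4b + 11/4 to the basis.

The other S-polynomials (S(f_1,f_3), S(f_1,f_4), S(f_2,f_3), S(f_2,f_4), S(f_3,f_4), S(f_1,h_5), S(f_2,h_5), S(f_3,h_5), S(f_4,h_5)) all reduce to 0 modulo the current basis, so we have a Gröbner basis.
Inter-reduce: drop elements whose leading term is divisible by another's, tail-reduce, and make monic.
Reduced Gröbner basis: {a - 1, b + 1}.
Label its elements g_1 = a - 1, g_2 = b + 1.

Reduce p = 3/2ab + a + ½ modulo G:
  leading term ab: subtract (3/2b)·g_1 from 3/2ab + a + ½ → a + 3/2b + ½
  leading term a: subtract (1)·g_1 from a + 3/2b + ½ → 3/2b + 3/2
  leading term b: subtract (3/2)·g_2 from 3/2b + 3/2 → 0
  normal form = 0.
Since the normal form is 0, p ∈ I.

3/2ab + a + ½ lies in I (it reduces to 0).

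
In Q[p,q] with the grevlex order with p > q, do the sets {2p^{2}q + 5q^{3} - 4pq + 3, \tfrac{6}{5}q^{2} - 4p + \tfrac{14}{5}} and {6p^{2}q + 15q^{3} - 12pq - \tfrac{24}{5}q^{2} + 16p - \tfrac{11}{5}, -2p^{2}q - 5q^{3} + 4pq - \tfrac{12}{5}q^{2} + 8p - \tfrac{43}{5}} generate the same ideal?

Yes, the ideals are equal.

For a fixed monomial order, each ideal has a unique reduced Gröbner basis; comparing bases decides equality.
Buchberger on the first generating set:
f_1 = 2p^{2}q + 5q^{3} - 4pq + 3, LT = p^{2}q.
f_2 = \tfrac{6}{5}q^{2} - 4p + \tfrac{14}{5}, LT = q^{2}.

S(f_1,f_2): lcm = p^{2}q^{2}. S = \tfrac{5}{2}q^{4} + \tfrac{10}{3}p^{3} - 2pq^{2} - \tfrac{7}{3}p^{2} + \tfrac{3}{2}q.
  leading term q^{4}: subtract (\tfrac{25}{12}q^{2})·f_2 from \tfrac{5}{2}q^{4} + \tfrac{10}{3}p^{3} - 2pq^{2} - \tfrac{7}{3}p^{2} + \tfrac{3}{2}q → \tfrac{10}{3}p^{3} + \tfrac{19}{3}pq^{2} - \tfrac{7}{3}p^{2} - \tfrac{35}{6}q^{2} + \tfrac{3}{2}q
  leading term p^{3}: no divisor's leading term divides it; move \tfrac{10}{3}p^{3} to the remainder.
  leading term pq^{2}: subtract (\tfrac{95}{18}p)·f_2 from \tfrac{19}{3}pq^{2} - \tfrac{7}{3}p^{2} - \tfrac{35}{6}q^{2} + \tfrac{3}{2}q → \tfrac{169}{9}p^{2} - \tfrac{35}{6}q^{2} - \tfrac{133}{9}p + \tfrac{3}{2}q
  leading term p^{2}: no divisor's leading term divides it; move \tfrac{169}{9}p^{2} to the remainder.
  leading term q^{2}: subtract (-\tfrac{175}{36})·f_2 from -\tfrac{35}{6}q^{2} - \tfrac{133}{9}p + \tfrac{3}{2}q → -\tfrac{308}{9}p + \tfrac{3}{2}q + \tfrac{245}{18}
  leading term p: no divisor's leading term divides it; move -\tfrac{308}{9}p to the remainder.
  leading term q: no divisor's leading term divides it; move \tfrac{3}{2}q to the remainder.
  leading term 1: no divisor's leading term divides it; move \tfrac{245}{18} to the remainder.
  remainder \tfrac{10}{3}p^{3} + \tfrac{169}{9}p^{2} - \tfrac{308}{9}p + \tfrac{3}{2}q + \tfrac{245}{18} ≠ 0; add g_3 = \tfrac{10}{3}p^{3} + \tfrac{169}{9}p^{2} - \tfrac{308}{9}p + \tfrac{3}{2}q + \tfrac{245}{18} to the basis.

The other S-polynomials (S(f_1,g_3), S(f_2,g_3)) all reduce to 0 modulo the current basis, so we have a Gröbner basis.
Inter-reduce: drop elements whose leading term is divisible by another's, tail-reduce, and make monic.
Reduced Gröbner basis: {p^{3} + \tfrac{169}{30}p^{2} - \tfrac{154}{15}p + \tfrac{9}{20}q + \tfrac{49}{12}, p^{2}q + \tfrac{19}{3}pq - \tfrac{35}{6}q + \tfrac{3}{2}, q^{2} - \tfrac{10}{3}p + \tfrac{7}{3}}.

Buchberger on the second generating set:
h_1 = 6p^{2}q + 15q^{3} - 12pq - \tfrac{24}{5}q^{2} + 16p - \tfrac{11}{5}, LT = p^{2}q.
h_2 = -2p^{2}q - 5q^{3} + 4pq - \tfrac{12}{5}q^{2} + 8p - \tfrac{43}{5}, LT = p^{2}q.

S(h_1,h_2): lcm = p^{2}q. S = -2q^{2} + \tfrac{20}{3}p - \tfrac{14}{3}.
  leading term q^{2}: no divisor's leading term divides it; move -2q^{2} to the remainder.
  leading term p: no divisor's leading term divides it; move \tfrac{20}{3}p to the remainder.
  leading term 1: no divisor's leading term divides it; move -\tfrac{14}{3} to the remainder.
  remainder -2q^{2} + \tfrac{20}{3}p - \tfrac{14}{3} ≠ 0; add k_3 = -2q^{2} + \tfrac{20}{3}p - \tfrac{14}{3} to the basis.

S(h_1,k_3): lcm = p^{2}q^{2}. S = \tfrac{5}{2}q^{4} + \tfrac{10}{3}p^{3} - 2pq^{2} - \tfrac{4}{5}q^{3} - \tfrac{7}{3}p^{2} + \tfrac{8}{3}pq - \tfrac{11}{30}q.
  leading term q^{4}: subtract (-\tfrac{5}{4}q^{2})·k_3 from \tfrac{5}{2}q^{4} + \tfrac{10}{3}p^{3} - 2pq^{2} - \tfrac{4}{5}q^{3} - \tfrac{7}{3}p^{2} + \tfrac{8}{3}pq - \tfrac{11}{30}q → \tfrac{10}{3}p^{3} + \tfrac{19}{3}pq^{2} - \tfrac{4}{5}q^{3} - \tfrac{7}{3}p^{2} + \tfrac{8}{3}pq - \tfrac{35}{6}q^{2} - \tfrac{11}{30}q
  leading term p^{3}: no divisor's leading term divides it; move \tfrac{10}{3}p^{3} to the remainder.
  leading term pq^{2}: subtract (-\tfrac{19}{6}p)·k_3 from \tfrac{19}{3}pq^{2} - \tfrac{4}{5}q^{3} - \tfrac{7}{3}p^{2} + \tfrac{8}{3}pq - \tfrac{35}{6}q^{2} - \tfrac{11}{30}q → -\tfrac{4}{5}q^{3} + \tfrac{169}{9}p^{2} + \tfrac{8}{3}pq - \tfrac{35}{6}q^{2} - \tfrac{133}{9}p - \tfrac{11}{30}q
  leading term q^{3}: subtract (\tfrac{2}{5}q)·k_3 from -\tfrac{4}{5}q^{3} + \tfrac{169}{9}p^{2} + \tfrac{8}{3}pq - \tfrac{35}{6}q^{2} - \tfrac{133}{9}p - \tfrac{11}{30}q → \tfrac{169}{9}p^{2} - \tfrac{35}{6}q^{2} - \tfrac{133}{9}p + \tfrac{3}{2}q
  leading term p^{2}: no divisor's leading term divides it; move \tfrac{169}{9}p^{2} to the remainder.
  leading term q^{2}: subtract (\tfrac{35}{12})·k_3 from -\tfrac{35}{6}q^{2} - \tfrac{133}{9}p + \tfrac{3}{2}q → -\tfrac{308}{9}p + \tfrac{3}{2}q + \tfrac{245}{18}
  leading term p: no divisor's leading term divides it; move -\tfrac{308}{9}p to the remainder.
  leading term q: no divisor's leading term divides it; move \tfrac{3}{2}q to the remainder.
  leading term 1: no divisor's leading term divides it; move \tfrac{245}{18} to the remainder.
  remainder \tfrac{10}{3}p^{3} + \tfrac{169}{9}p^{2} - \tfrac{308}{9}p + \tfrac{3}{2}q + \tfrac{245}{18} ≠ 0; add k_4 = \tfrac{10}{3}p^{3} + \tfrac{169}{9}p^{2} - \tfrac{308}{9}p + \tfrac{3}{2}q + \tfrac{245}{18} to the basis.

The other S-polynomials (S(h_2,k_3), S(h_1,k_4), S(h_2,k_4), S(k_3,k_4)) all reduce to 0 modulo the current basis, so we have a Gröbner basis.
Inter-reduce: drop elements whose leading term is divisible by another's, tail-reduce, and make monic.
Reduced Gröbner basis: {p^{3} + \tfrac{169}{30}p^{2} - \tfrac{154}{15}p + \tfrac{9}{20}q + \tfrac{49}{12}, p^{2}q + \tfrac{19}{3}pq - \tfrac{35}{6}q + \tfrac{3}{2}, q^{2} - \tfrac{10}{3}p + \tfrac{7}{3}}.

The two bases agree; hence the ideals are identical.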